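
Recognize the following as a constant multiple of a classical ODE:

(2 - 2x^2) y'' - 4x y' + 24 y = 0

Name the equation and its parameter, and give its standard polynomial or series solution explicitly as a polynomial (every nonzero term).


All three coefficients share the factor 2; dividing through by 2 gives  (1 - x^2) y'' - 2x y' + 12 y = 0.
This matches the Legendre equation (1 - x^2) y'' - 2x y' + n(n+1) y = 0 (note the -2x y' term) with n(n+1) = 12, so n = 3; the polynomial solution is P_3(x).
With y = sum_k a_k x^k, matching x^k gives (k+2)(k+1) a_{k+2} = [k(k+1) - n(n+1)] a_k = (k - 3)(k + 4) a_k. The right side vanishes at k = 3, so the series with the parity of 3 terminates at degree 3.
Standard normalization (P_n(1) = 1): leading coefficient (2n)!/(2^n (n!)^2) = 720/(8*36) = 5/2, so a_3 = 5/2. Work downward with a_k = (k+1)(k+2) a_{k+2} / ((k - 3)(k + 4)):
  a_1 = (2)(3)(5/2) / ((1 - 3)(1 + 4)) = 15/(-10) = -3/2
Hence P_3(x) = 5 x^3/2 - 3 x/2.

P_3(x); series = 5 x^3/2 - 3 x/2


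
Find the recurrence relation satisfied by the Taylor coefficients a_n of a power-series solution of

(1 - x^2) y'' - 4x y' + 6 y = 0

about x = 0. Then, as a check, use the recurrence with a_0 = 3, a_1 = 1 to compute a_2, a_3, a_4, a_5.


Substitute y = sum_n a_n x^n.
(1 - 1 x^2) y'' contributes (n+2)(n+1) a_{n+2} - n(n-1) a_n at x^n.
-4 x y'(x) contributes -4 n a_n at x^n.
6 y(x) contributes 6 a_n at x^n.
Matching x^n: (n+2)(n+1) a_{n+2} + (-n(n-1) - 4 n + 6) a_n = 0.
Thus a_{n+2} = (n(n-1) + 4 n - 6) / ((n+1)(n+2)) * a_n.

Check with a_0 = 3, a_1 = 1 (apply the recurrence for n = 0, 1, 2, 3): a_0 = 3, a_1 = 1, a_2 = -9, a_3 = -1/3, a_4 = -3, a_5 = -1/5.

a_(n+2) = (n(n-1) + 4 n - 6) / ((n+1)(n+2)) * a_n; check: a_0 = 3, a_1 = 1, a_2 = -9, a_3 = -1/3, a_4 = -3, a_5 = -1/5


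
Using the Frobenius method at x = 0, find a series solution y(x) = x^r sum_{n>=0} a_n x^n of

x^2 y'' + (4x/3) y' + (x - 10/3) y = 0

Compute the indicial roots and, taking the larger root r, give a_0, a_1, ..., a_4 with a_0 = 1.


Write in Frobenius form y'' + (p(x)/x) y' + (q(x)/x^2) y = 0:
  p(x) = 4/3,  q(x) = x - 10/3.
Indicial equation: r(r-1) + (4/3) r + (-10/3) = 0 -> roots r_1 = 5/3, r_2 = -2.
Take r = r_1 = 5/3. Let y(x) = x^r sum_{n>=0} a_n x^n with a_0 = 1.
Substitute y = x^r sum a_n x^n and match x^{r+n}. The recurrence is
  D(n) a_n + 1 a_{n-1} = 0,  where D(n) = (r+n)(r+n-1) + (4/3)(r+n) + (-10/3).
  a_n = -1 / D(n) * a_{n-1}.
Since the indicial polynomial factors as (r - r_1)(r - r_2), D(n) = (r_1 + n - r_1)(r_1 + n - r_2) = n(n + 11/3).
Evaluating step by step (a_0 = 1):
  n = 1: D(1) = 1(1 + 11/3) = 14/3; numerator = -1(1) = -1; a_1 = (-1)/(14/3) = -3/14
  n = 2: D(2) = 2(2 + 11/3) = 34/3; numerator = -1(-3/14) = 3/14; a_2 = (3/14)/(34/3) = 9/476
  n = 3: D(3) = 3(3 + 11/3) = 20; numerator = -1(9/476) = -9/476; a_3 = (-9/476)/(20) = -9/9520
  n = 4: D(4) = 4(4 + 11/3) = 92/3; numerator = -1(-9/9520) = 9/9520; a_4 = (9/9520)/(92/3) = 27/875840

r = 5/3; a_0 = 1; a_1 = -3/14; a_2 = 9/476; a_3 = -9/9520; a_4 = 27/875840


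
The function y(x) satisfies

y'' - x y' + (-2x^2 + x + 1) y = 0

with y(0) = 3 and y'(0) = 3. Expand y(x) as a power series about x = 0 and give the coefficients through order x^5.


Ansatz: y(x) = sum_{n>=0} a_n x^n, so y'(x) = sum_{n>=1} n a_n x^(n-1) and y''(x) = sum_{n>=2} n(n-1) a_n x^(n-2).
Substitute into P(x) y'' + Q(x) y' + R(x) y = 0 with P(x) = 1, Q(x) = -x, R(x) = -2x^2 + x + 1, and match powers of x.
Initial conditions: a_0 = 3, a_1 = 3.
Setting the coefficient of each power of x to zero and solving order by order (substituting the coefficients already found):
  x^0: 2 a_2 + a_0 = 0  ->  2 a_2 = -a_0 = -3  ->  a_2 = -3/2
  x^1: 6 a_3 + a_0 = 0  ->  6 a_3 = -a_0 = -3  ->  a_3 = -1/2
  x^2: 12 a_4 - a_2 + a_1 - 2 a_0 = 0  ->  12 a_4 = a_2 - a_1 + 2 a_0 = 3/2  ->  a_4 = 1/8
  x^3: 20 a_5 - 2 a_3 + a_2 - 2 a_1 = 0  ->  20 a_5 = 2 a_3 - a_2 + 2 a_1 = 13/2  ->  a_5 = 13/40
Truncated series: y(x) = 3 + 3 x - (3/2) x^2 - (1/2) x^3 + (1/8) x^4 + (13/40) x^5 + O(x^6).

a_0 = 3; a_1 = 3; a_2 = -3/2; a_3 = -1/2; a_4 = 1/8; a_5 = 13/40


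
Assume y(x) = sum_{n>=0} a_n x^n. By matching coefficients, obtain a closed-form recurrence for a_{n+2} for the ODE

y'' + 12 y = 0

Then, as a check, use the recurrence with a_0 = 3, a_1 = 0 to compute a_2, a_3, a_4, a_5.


Substitute y = sum_n a_n x^n into y'' + (const) y = 0.
y''(x) = sum_{n>=0} (n+2)(n+1) a_{n+2} x^n.
The ODE becomes sum_n [(n+2)(n+1) a_{n+2} + 12 a_n] x^n = 0.
Setting each coefficient to zero gives the recurrence:
  (n+2)(n+1) a_{n+2} + 12 a_n = 0,
  a_{n+2} = -12 / ((n+1)(n+2)) a_n.

Check with a_0 = 3, a_1 = 0 (apply the recurrence for n = 0, 1, 2, 3): a_0 = 3, a_1 = 0, a_2 = -18, a_3 = 0, a_4 = 18, a_5 = 0.

a_{n+2} = -12/((n+1)(n+2)) * a_n; check: a_0 = 3, a_1 = 0, a_2 = -18, a_3 = 0, a_4 = 18, a_5 = 0


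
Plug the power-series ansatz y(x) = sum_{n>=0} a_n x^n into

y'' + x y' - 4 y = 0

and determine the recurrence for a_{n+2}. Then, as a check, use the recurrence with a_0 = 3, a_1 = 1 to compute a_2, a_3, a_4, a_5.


Substitute y = sum_n a_n x^n.
y''(x) has coefficient (n+2)(n+1) a_{n+2} at x^n;
x y'(x) has coefficient n a_n at x^n (shift);
-4 y(x) has coefficient -4 a_n at x^n.
Matching x^n: (n+2)(n+1) a_{n+2} + (n - 4) a_n = 0.
Thus a_{n+2} = (-n + 4) / ((n+1)(n+2)) * a_n.

Check with a_0 = 3, a_1 = 1 (apply the recurrence for n = 0, 1, 2, 3): a_0 = 3, a_1 = 1, a_2 = 6, a_3 = 1/2, a_4 = 1, a_5 = 1/40.

a_(n+2) = (-n + 4) / ((n+1)(n+2)) * a_n; check: a_0 = 3, a_1 = 1, a_2 = 6, a_3 = 1/2, a_4 = 1, a_5 = 1/40


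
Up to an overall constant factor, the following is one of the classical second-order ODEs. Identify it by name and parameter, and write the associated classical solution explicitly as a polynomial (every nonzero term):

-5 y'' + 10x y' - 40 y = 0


All three coefficients share the factor -5; dividing through by -5 gives  y'' - 2x y' + 8 y = 0.
This matches the Hermite equation y'' - 2x y' + 2n y = 0 with 2n = 8, so n = 4; the polynomial solution is H_4(x).
With y = sum_k a_k x^k, matching x^k gives (k+2)(k+1) a_{k+2} = 2(k - n) a_k = 2(k - 4) a_k. The right side vanishes at k = 4, so the series with the parity of 4 terminates at degree 4.
Standard normalization: leading coefficient of H_n is 2^n, so a_4 = 2^4 = 16. Work downward with a_k = (k+1)(k+2) a_{k+2} / (2(k - n)):
  a_2 = (3)(4)(16) / (2(2 - 4)) = 192/(-4) = -48
  a_0 = (1)(2)(-48) / (2(0 - 4)) = -96/(-8) = 12
Hence H_4(x) = 16 x^4 - 48 x^2 + 12.

H_4(x); series = 16 x^4 - 48 x^2 + 12


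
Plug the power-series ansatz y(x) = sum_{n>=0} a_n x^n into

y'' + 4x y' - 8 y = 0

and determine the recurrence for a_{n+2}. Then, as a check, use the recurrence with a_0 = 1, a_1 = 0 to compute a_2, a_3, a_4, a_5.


Substitute y = sum_n a_n x^n.
y''(x) has coefficient (n+2)(n+1) a_{n+2} at x^n;
4 x y'(x) has coefficient 4 n a_n at x^n (shift);
-8 y(x) has coefficient -8 a_n at x^n.
Matching x^n: (n+2)(n+1) a_{n+2} + (4n - 8) a_n = 0.
Thus a_{n+2} = (-4n + 8) / ((n+1)(n+2)) * a_n.

Check with a_0 = 1, a_1 = 0 (apply the recurrence for n = 0, 1, 2, 3): a_0 = 1, a_1 = 0, a_2 = 4, a_3 = 0, a_4 = 0, a_5 = 0.

a_(n+2) = (-4n + 8) / ((n+1)(n+2)) * a_n; check: a_0 = 1, a_1 = 0, a_2 = 4, a_3 = 0, a_4 = 0, a_5 = 0


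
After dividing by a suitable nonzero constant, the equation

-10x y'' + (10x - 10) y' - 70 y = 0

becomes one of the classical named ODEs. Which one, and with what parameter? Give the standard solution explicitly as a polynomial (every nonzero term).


All three coefficients share the factor -10; dividing through by -10 gives  x y'' + (1 - x) y' + 7 y = 0.
This matches the Laguerre equation x y'' + (1 - x) y' + n y = 0 with n = 7; the polynomial solution is L_7(x).
With y = sum_k a_k x^k, matching x^k gives (k+1)k a_{k+1} + (k+1) a_{k+1} - k a_k + n a_k = 0, i.e. (k+1)^2 a_{k+1} = (k - n) a_k = (k - 7) a_k. The right side vanishes at k = 7, so the series terminates at degree 7.
Standard normalization L_n(0) = 1 gives a_0 = 1. Work upward with a_{k+1} = (k - 7) a_k / (k+1)^2:
  a_1 = (0 - 7)(1) / 1^2 = -7/1 = -7
  a_2 = (1 - 7)(-7) / 2^2 = 42/4 = 21/2
  a_3 = (2 - 7)(21/2) / 3^2 = (-105/2)/9 = -35/6
  a_4 = (3 - 7)(-35/6) / 4^2 = (70/3)/16 = 35/24
  a_5 = (4 - 7)(35/24) / 5^2 = (-35/8)/25 = -7/40
  a_6 = (5 - 7)(-7/40) / 6^2 = (7/20)/36 = 7/720
  a_7 = (6 - 7)(7/720) / 7^2 = (-7/720)/49 = -1/5040
Hence L_7(x) = -x^7/5040 + 7 x^6/720 - 7 x^5/40 + 35 x^4/24 - 35 x^3/6 + 21 x^2/2 - 7 x + 1.

L_7(x); series = -x^7/5040 + 7 x^6/720 - 7 x^5/40 + 35 x^4/24 - 35 x^3/6 + 21 x^2/2 - 7 x + 1


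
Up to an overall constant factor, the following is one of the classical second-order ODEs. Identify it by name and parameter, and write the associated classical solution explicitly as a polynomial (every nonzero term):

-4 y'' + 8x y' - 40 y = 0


All three coefficients share the factor -4; dividing through by -4 gives  y'' - 2x y' + 10 y = 0.
This matches the Hermite equation y'' - 2x y' + 2n y = 0 with 2n = 10, so n = 5; the polynomial solution is H_5(x).
With y = sum_k a_k x^k, matching x^k gives (k+2)(k+1) a_{k+2} = 2(k - n) a_k = 2(k - 5) a_k. The right side vanishes at k = 5, so the series with the parity of 5 terminates at degree 5.
Standard normalization: leading coefficient of H_n is 2^n, so a_5 = 2^5 = 32. Work downward with a_k = (k+1)(k+2) a_{k+2} / (2(k - n)):
  a_3 = (4)(5)(32) / (2(3 - 5)) = 640/(-4) = -160
  a_1 = (2)(3)(-160) / (2(1 - 5)) = -960/(-8) = 120
Hence H_5(x) = 32 x^5 - 160 x^3 + 120 x.

H_5(x); series = 32 x^5 - 160 x^3 + 120 x


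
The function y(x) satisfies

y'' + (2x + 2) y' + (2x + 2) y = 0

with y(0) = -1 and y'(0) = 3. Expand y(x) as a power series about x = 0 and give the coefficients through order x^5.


Ansatz: y(x) = sum_{n>=0} a_n x^n, so y'(x) = sum_{n>=1} n a_n x^(n-1) and y''(x) = sum_{n>=2} n(n-1) a_n x^(n-2).
Substitute into P(x) y'' + Q(x) y' + R(x) y = 0 with P(x) = 1, Q(x) = 2x + 2, R(x) = 2x + 2, and match powers of x.
Initial conditions: a_0 = -1, a_1 = 3.
Setting the coefficient of each power of x to zero and solving order by order (substituting the coefficients already found):
  x^0: 2 a_2 + 2 a_1 + 2 a_0 = 0  ->  2 a_2 = -2 a_1 - 2 a_0 = -4  ->  a_2 = -2
  x^1: 6 a_3 + 4 a_2 + 4 a_1 + 2 a_0 = 0  ->  6 a_3 = -4 a_2 - 4 a_1 - 2 a_0 = -2  ->  a_3 = -1/3
  x^2: 12 a_4 + 6 a_3 + 6 a_2 + 2 a_1 = 0  ->  12 a_4 = -6 a_3 - 6 a_2 - 2 a_1 = 8  ->  a_4 = 2/3
  x^3: 20 a_5 + 8 a_4 + 8 a_3 + 2 a_2 = 0  ->  20 a_5 = -8 a_4 - 8 a_3 - 2 a_2 = 4/3  ->  a_5 = 1/15
Truncated series: y(x) = -1 + 3 x - 2 x^2 - (1/3) x^3 + (2/3) x^4 + (1/15) x^5 + O(x^6).

a_0 = -1; a_1 = 3; a_2 = -2; a_3 = -1/3; a_4 = 2/3; a_5 = 1/15


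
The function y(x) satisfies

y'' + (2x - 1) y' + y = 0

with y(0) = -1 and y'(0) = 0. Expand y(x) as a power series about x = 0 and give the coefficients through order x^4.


Ansatz: y(x) = sum_{n>=0} a_n x^n, so y'(x) = sum_{n>=1} n a_n x^(n-1) and y''(x) = sum_{n>=2} n(n-1) a_n x^(n-2).
Substitute into P(x) y'' + Q(x) y' + R(x) y = 0 with P(x) = 1, Q(x) = 2x - 1, R(x) = 1, and match powers of x.
Initial conditions: a_0 = -1, a_1 = 0.
Setting the coefficient of each power of x to zero and solving order by order (substituting the coefficients already found):
  x^0: 2 a_2 - a_1 + a_0 = 0  ->  2 a_2 = a_1 - a_0 = 1  ->  a_2 = 1/2
  x^1: 6 a_3 - 2 a_2 + 3 a_1 = 0  ->  6 a_3 = 2 a_2 - 3 a_1 = 1  ->  a_3 = 1/6
  x^2: 12 a_4 - 3 a_3 + 5 a_2 = 0  ->  12 a_4 = 3 a_3 - 5 a_2 = -2  ->  a_4 = -1/6
Truncated series: y(x) = -1 + (1/2) x^2 + (1/6) x^3 - (1/6) x^4 + O(x^5).

a_0 = -1; a_1 = 0; a_2 = 1/2; a_3 = 1/6; a_4 = -1/6


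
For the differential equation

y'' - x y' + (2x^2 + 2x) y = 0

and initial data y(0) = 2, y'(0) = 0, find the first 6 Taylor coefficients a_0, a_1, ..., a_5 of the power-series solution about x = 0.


Ansatz: y(x) = sum_{n>=0} a_n x^n, so y'(x) = sum_{n>=1} n a_n x^(n-1) and y''(x) = sum_{n>=2} n(n-1) a_n x^(n-2).
Substitute into P(x) y'' + Q(x) y' + R(x) y = 0 with P(x) = 1, Q(x) = -x, R(x) = 2x^2 + 2x, and match powers of x.
Initial conditions: a_0 = 2, a_1 = 0.
Setting the coefficient of each power of x to zero and solving order by order (substituting the coefficients already found):
  x^0: 2 a_2 = 0  ->  a_2 = 0
  x^1: 6 a_3 - a_1 + 2 a_0 = 0  ->  6 a_3 = a_1 - 2 a_0 = -4  ->  a_3 = -2/3
  x^2: 12 a_4 - 2 a_2 + 2 a_1 + 2 a_0 = 0  ->  12 a_4 = 2 a_2 - 2 a_1 - 2 a_0 = -4  ->  a_4 = -1/3
  x^3: 20 a_5 - 3 a_3 + 2 a_2 + 2 a_1 = 0  ->  20 a_5 = 3 a_3 - 2 a_2 - 2 a_1 = -2  ->  a_5 = -1/10
Truncated series: y(x) = 2 - (2/3) x^3 - (1/3) x^4 - (1/10) x^5 + O(x^6).

a_0 = 2; a_1 = 0; a_2 = 0; a_3 = -2/3; a_4 = -1/3; a_5 = -1/10


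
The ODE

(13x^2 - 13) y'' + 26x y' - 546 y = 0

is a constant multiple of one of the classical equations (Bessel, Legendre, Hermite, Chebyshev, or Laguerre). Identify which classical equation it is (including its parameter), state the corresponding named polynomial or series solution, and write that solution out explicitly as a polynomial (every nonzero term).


All three coefficients share the factor -13; dividing through by -13 gives  (1 - x^2) y'' - 2x y' + 42 y = 0.
This matches the Legendre equation (1 - x^2) y'' - 2x y' + n(n+1) y = 0 (note the -2x y' term) with n(n+1) = 42, so n = 6; the polynomial solution is P_6(x).
With y = sum_k a_k x^k, matching x^k gives (k+2)(k+1) a_{k+2} = [k(k+1) - n(n+1)] a_k = (k - 6)(k + 7) a_k. The right side vanishes at k = 6, so the series with the parity of 6 terminates at degree 6.
Standard normalization (P_n(1) = 1): leading coefficient (2n)!/(2^n (n!)^2) = 479001600/(64*518400) = 231/16, so a_6 = 231/16. Work downward with a_k = (k+1)(k+2) a_{k+2} / ((k - 6)(k + 7)):
  a_4 = (5)(6)(231/16) / ((4 - 6)(4 + 7)) = (3465/8)/(-22) = -315/16
  a_2 = (3)(4)(-315/16) / ((2 - 6)(2 + 7)) = (-945/4)/(-36) = 105/16
  a_0 = (1)(2)(105/16) / ((0 - 6)(0 + 7)) = (105/8)/(-42) = -5/16
Hence P_6(x) = 231 x^6/16 - 315 x^4/16 + 105 x^2/16 - 5/16.

P_6(x); series = 231 x^6/16 - 315 x^4/16 + 105 x^2/16 - 5/16


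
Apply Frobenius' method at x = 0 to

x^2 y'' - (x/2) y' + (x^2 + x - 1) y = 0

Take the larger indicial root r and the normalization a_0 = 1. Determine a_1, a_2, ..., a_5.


Write in Frobenius form y'' + (p(x)/x) y' + (q(x)/x^2) y = 0:
  p(x) = -1/2,  q(x) = x^2 + x - 1.
Indicial equation: r(r-1) + (-1/2) r + (-1) = 0 -> roots r_1 = 2, r_2 = -1/2.
Take r = r_1 = 2. Let y(x) = x^r sum_{n>=0} a_n x^n with a_0 = 1.
Substitute y = x^r sum a_n x^n and match x^{r+n}. The recurrence is
  D(n) a_n + 1 a_{n-1} + 1 a_{n-2} = 0,  where D(n) = (r+n)(r+n-1) + (-1/2)(r+n) + (-1).
  a_n = [-1 a_{n-1} - 1 a_{n-2}] / D(n).
Since the indicial polynomial factors as (r - r_1)(r - r_2), D(n) = (r_1 + n - r_1)(r_1 + n - r_2) = n(n + 5/2).
Evaluating step by step (a_0 = 1):
  n = 1: D(1) = 1(1 + 5/2) = 7/2; numerator = -1(1) = -1; a_1 = (-1)/(7/2) = -2/7
  n = 2: D(2) = 2(2 + 5/2) = 9; numerator = -1(-2/7) - 1(1) = -5/7; a_2 = (-5/7)/(9) = -5/63
  n = 3: D(3) = 3(3 + 5/2) = 33/2; numerator = -1(-5/63) - 1(-2/7) = 23/63; a_3 = (23/63)/(33/2) = 46/2079
  n = 4: D(4) = 4(4 + 5/2) = 26; numerator = -1(46/2079) - 1(-5/63) = 17/297; a_4 = (17/297)/(26) = 17/7722
  n = 5: D(5) = 5(5 + 5/2) = 75/2; numerator = -1(17/7722) - 1(46/2079) = -1315/54054; a_5 = (-1315/54054)/(75/2) = -263/405405

r = 2; a_0 = 1; a_1 = -2/7; a_2 = -5/63; a_3 = 46/2079; a_4 = 17/7722; a_5 = -263/405405


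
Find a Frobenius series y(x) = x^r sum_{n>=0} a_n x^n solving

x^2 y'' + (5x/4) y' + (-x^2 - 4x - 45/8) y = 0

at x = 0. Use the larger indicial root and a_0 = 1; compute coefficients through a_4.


Write in Frobenius form y'' + (p(x)/x) y' + (q(x)/x^2) y = 0:
  p(x) = 5/4,  q(x) = -x^2 - 4x - 45/8.
Indicial equation: r(r-1) + (5/4) r + (-45/8) = 0 -> roots r_1 = 9/4, r_2 = -5/2.
Take r = r_1 = 9/4. Let y(x) = x^r sum_{n>=0} a_n x^n with a_0 = 1.
Substitute y = x^r sum a_n x^n and match x^{r+n}. The recurrence is
  D(n) a_n - 4 a_{n-1} - 1 a_{n-2} = 0,  where D(n) = (r+n)(r+n-1) + (5/4)(r+n) + (-45/8).
  a_n = [4 a_{n-1} + 1 a_{n-2}] / D(n).
Since the indicial polynomial factors as (r - r_1)(r - r_2), D(n) = (r_1 + n - r_1)(r_1 + n - r_2) = n(n + 19/4).
Evaluating step by step (a_0 = 1):
  n = 1: D(1) = 1(1 + 19/4) = 23/4; numerator = 4(1) = 4; a_1 = (4)/(23/4) = 16/23
  n = 2: D(2) = 2(2 + 19/4) = 27/2; numerator = 4(16/23) + 1(1) = 87/23; a_2 = (87/23)/(27/2) = 58/207
  n = 3: D(3) = 3(3 + 19/4) = 93/4; numerator = 4(58/207) + 1(16/23) = 376/207; a_3 = (376/207)/(93/4) = 1504/19251
  n = 4: D(4) = 4(4 + 19/4) = 35; numerator = 4(1504/19251) + 1(58/207) = 11410/19251; a_4 = (11410/19251)/(35) = 326/19251

r = 9/4; a_0 = 1; a_1 = 16/23; a_2 = 58/207; a_3 = 1504/19251; a_4 = 326/19251


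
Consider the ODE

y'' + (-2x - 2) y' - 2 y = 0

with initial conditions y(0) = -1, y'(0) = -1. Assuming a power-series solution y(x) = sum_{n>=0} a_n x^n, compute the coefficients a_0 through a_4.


Ansatz: y(x) = sum_{n>=0} a_n x^n, so y'(x) = sum_{n>=1} n a_n x^(n-1) and y''(x) = sum_{n>=2} n(n-1) a_n x^(n-2).
Substitute into P(x) y'' + Q(x) y' + R(x) y = 0 with P(x) = 1, Q(x) = -2x - 2, R(x) = -2, and match powers of x.
Initial conditions: a_0 = -1, a_1 = -1.
Setting the coefficient of each power of x to zero and solving order by order (substituting the coefficients already found):
  x^0: 2 a_2 - 2 a_1 - 2 a_0 = 0  ->  2 a_2 = 2 a_1 + 2 a_0 = -4  ->  a_2 = -2
  x^1: 6 a_3 - 4 a_2 - 4 a_1 = 0  ->  6 a_3 = 4 a_2 + 4 a_1 = -12  ->  a_3 = -2
  x^2: 12 a_4 - 6 a_3 - 6 a_2 = 0  ->  12 a_4 = 6 a_3 + 6 a_2 = -24  ->  a_4 = -2
Truncated series: y(x) = -1 - x - 2 x^2 - 2 x^3 - 2 x^4 + O(x^5).

a_0 = -1; a_1 = -1; a_2 = -2; a_3 = -2; a_4 = -2


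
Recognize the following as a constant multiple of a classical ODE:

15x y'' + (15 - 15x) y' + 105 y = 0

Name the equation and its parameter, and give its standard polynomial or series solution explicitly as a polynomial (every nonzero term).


All three coefficients share the factor 15; dividing through by 15 gives  x y'' + (1 - x) y' + 7 y = 0.
This matches the Laguerre equation x y'' + (1 - x) y' + n y = 0 with n = 7; the polynomial solution is L_7(x).
With y = sum_k a_k x^k, matching x^k gives (k+1)k a_{k+1} + (k+1) a_{k+1} - k a_k + n a_k = 0, i.e. (k+1)^2 a_{k+1} = (k - n) a_k = (k - 7) a_k. The right side vanishes at k = 7, so the series terminates at degree 7.
Standard normalization L_n(0) = 1 gives a_0 = 1. Work upward with a_{k+1} = (k - 7) a_k / (k+1)^2:
  a_1 = (0 - 7)(1) / 1^2 = -7/1 = -7
  a_2 = (1 - 7)(-7) / 2^2 = 42/4 = 21/2
  a_3 = (2 - 7)(21/2) / 3^2 = (-105/2)/9 = -35/6
  a_4 = (3 - 7)(-35/6) / 4^2 = (70/3)/16 = 35/24
  a_5 = (4 - 7)(35/24) / 5^2 = (-35/8)/25 = -7/40
  a_6 = (5 - 7)(-7/40) / 6^2 = (7/20)/36 = 7/720
  a_7 = (6 - 7)(7/720) / 7^2 = (-7/720)/49 = -1/5040
Hence L_7(x) = -x^7/5040 + 7 x^6/720 - 7 x^5/40 + 35 x^4/24 - 35 x^3/6 + 21 x^2/2 - 7 x + 1.

L_7(x); series = -x^7/5040 + 7 x^6/720 - 7 x^5/40 + 35 x^4/24 - 35 x^3/6 + 21 x^2/2 - 7 x + 1


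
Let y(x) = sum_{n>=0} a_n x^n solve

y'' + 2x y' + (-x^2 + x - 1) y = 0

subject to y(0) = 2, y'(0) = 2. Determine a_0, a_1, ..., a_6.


Ansatz: y(x) = sum_{n>=0} a_n x^n, so y'(x) = sum_{n>=1} n a_n x^(n-1) and y''(x) = sum_{n>=2} n(n-1) a_n x^(n-2).
Substitute into P(x) y'' + Q(x) y' + R(x) y = 0 with P(x) = 1, Q(x) = 2x, R(x) = -x^2 + x - 1, and match powers of x.
Initial conditions: a_0 = 2, a_1 = 2.
Setting the coefficient of each power of x to zero and solving order by order (substituting the coefficients already found):
  x^0: 2 a_2 - a_0 = 0  ->  2 a_2 = a_0 = 2  ->  a_2 = 1
  x^1: 6 a_3 + a_1 + a_0 = 0  ->  6 a_3 = -a_1 - a_0 = -4  ->  a_3 = -2/3
  x^2: 12 a_4 + 3 a_2 + a_1 - a_0 = 0  ->  12 a_4 = -3 a_2 - a_1 + a_0 = -3  ->  a_4 = -1/4
  x^3: 20 a_5 + 5 a_3 + a_2 - a_1 = 0  ->  20 a_5 = -5 a_3 - a_2 + a_1 = 13/3  ->  a_5 = 13/60
  x^4: 30 a_6 + 7 a_4 + a_3 - a_2 = 0  ->  30 a_6 = -7 a_4 - a_3 + a_2 = 41/12  ->  a_6 = 41/360
Truncated series: y(x) = 2 + 2 x + x^2 - (2/3) x^3 - (1/4) x^4 + (13/60) x^5 + (41/360) x^6 + O(x^7).

a_0 = 2; a_1 = 2; a_2 = 1; a_3 = -2/3; a_4 = -1/4; a_5 = 13/60; a_6 = 41/360


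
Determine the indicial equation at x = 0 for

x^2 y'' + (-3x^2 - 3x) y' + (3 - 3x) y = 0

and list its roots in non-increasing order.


Divide by x^2 to reach normal form y'' + P_1(x) y' + P_2(x) y = 0 with P_1(x) = -3 - 3/x and P_2(x) = -3/x + 3/x^2.
x = 0 is a singular point because the y'-coefficient -3 - 3/x has a pole at x = 0 and the y-coefficient -3/x + 3/x^2 has a pole at x = 0.
It is a regular singular point because x P_1(x) = p(x) = -3x - 3 and x^2 P_2(x) = q(x) = 3 - 3x are polynomials, hence analytic at x = 0.
p(0) = -3,  q(0) = 3.
Indicial equation: r(r-1) + p(0) r + q(0) = 0, i.e. r^2 + (p(0) - 1) r + q(0) = 0, i.e. r^2 - 4 r + 3 = 0.
Discriminant: (-4)^2 - 4(3) = 4, so r = (4 ± 2)/2.
Solving: r_1 = 3, r_2 = 1.

indicial: r^2 - 4 r + 3 = 0; roots r_1 = 3, r_2 = 1


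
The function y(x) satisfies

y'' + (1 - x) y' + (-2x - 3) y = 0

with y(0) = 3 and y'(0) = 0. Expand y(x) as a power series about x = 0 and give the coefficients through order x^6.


Ansatz: y(x) = sum_{n>=0} a_n x^n, so y'(x) = sum_{n>=1} n a_n x^(n-1) and y''(x) = sum_{n>=2} n(n-1) a_n x^(n-2).
Substitute into P(x) y'' + Q(x) y' + R(x) y = 0 with P(x) = 1, Q(x) = 1 - x, R(x) = -2x - 3, and match powers of x.
Initial conditions: a_0 = 3, a_1 = 0.
Setting the coefficient of each power of x to zero and solving order by order (substituting the coefficients already found):
  x^0: 2 a_2 + a_1 - 3 a_0 = 0  ->  2 a_2 = -a_1 + 3 a_0 = 9  ->  a_2 = 9/2
  x^1: 6 a_3 + 2 a_2 - 4 a_1 - 2 a_0 = 0  ->  6 a_3 = -2 a_2 + 4 a_1 + 2 a_0 = -3  ->  a_3 = -1/2
  x^2: 12 a_4 + 3 a_3 - 5 a_2 - 2 a_1 = 0  ->  12 a_4 = -3 a_3 + 5 a_2 + 2 a_1 = 24  ->  a_4 = 2
  x^3: 20 a_5 + 4 a_4 - 6 a_3 - 2 a_2 = 0  ->  20 a_5 = -4 a_4 + 6 a_3 + 2 a_2 = -2  ->  a_5 = -1/10
  x^4: 30 a_6 + 5 a_5 - 7 a_4 - 2 a_3 = 0  ->  30 a_6 = -5 a_5 + 7 a_4 + 2 a_3 = 27/2  ->  a_6 = 9/20
Truncated series: y(x) = 3 + (9/2) x^2 - (1/2) x^3 + 2 x^4 - (1/10) x^5 + (9/20) x^6 + O(x^7).

a_0 = 3; a_1 = 0; a_2 = 9/2; a_3 = -1/2; a_4 = 2; a_5 = -1/10; a_6 = 9/20


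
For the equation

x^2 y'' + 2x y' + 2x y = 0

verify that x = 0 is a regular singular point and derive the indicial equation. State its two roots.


Divide by x^2 to reach normal form y'' + P_1(x) y' + P_2(x) y = 0 with P_1(x) = 2/x and P_2(x) = 2/x.
x = 0 is a singular point because the y'-coefficient 2/x has a pole at x = 0 and the y-coefficient 2/x has a pole at x = 0.
It is a regular singular point because x P_1(x) = p(x) = 2 and x^2 P_2(x) = q(x) = 2x are polynomials, hence analytic at x = 0.
p(0) = 2,  q(0) = 0.
Indicial equation: r(r-1) + p(0) r + q(0) = 0, i.e. r^2 + (p(0) - 1) r + q(0) = 0, i.e. r^2 + 1 r = 0.
Discriminant: (1)^2 - 4(0) = 1, so r = (-1 ± 1)/2.
Solving: r_1 = 0, r_2 = -1.

indicial: r^2 + 1 r = 0; roots r_1 = 0, r_2 = -1


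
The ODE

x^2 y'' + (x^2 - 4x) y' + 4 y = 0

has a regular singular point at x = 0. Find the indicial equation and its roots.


Divide by x^2 to reach normal form y'' + P_1(x) y' + P_2(x) y = 0 with P_1(x) = 1 - 4/x and P_2(x) = 4/x^2.
x = 0 is a singular point because the y'-coefficient 1 - 4/x has a pole at x = 0 and the y-coefficient 4/x^2 has a pole at x = 0.
It is a regular singular point because x P_1(x) = p(x) = x - 4 and x^2 P_2(x) = q(x) = 4 are polynomials, hence analytic at x = 0.
p(0) = -4,  q(0) = 4.
Indicial equation: r(r-1) + p(0) r + q(0) = 0, i.e. r^2 + (p(0) - 1) r + q(0) = 0, i.e. r^2 - 5 r + 4 = 0.
Discriminant: (-5)^2 - 4(4) = 9, so r = (5 ± 3)/2.
Solving: r_1 = 4, r_2 = 1.

indicial: r^2 - 5 r + 4 = 0; roots r_1 = 4, r_2 = 1


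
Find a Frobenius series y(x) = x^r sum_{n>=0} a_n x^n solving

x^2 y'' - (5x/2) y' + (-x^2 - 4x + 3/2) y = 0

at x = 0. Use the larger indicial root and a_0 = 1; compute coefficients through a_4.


Write in Frobenius form y'' + (p(x)/x) y' + (q(x)/x^2) y = 0:
  p(x) = -5/2,  q(x) = -x^2 - 4x + 3/2.
Indicial equation: r(r-1) + (-5/2) r + (3/2) = 0 -> roots r_1 = 3, r_2 = 1/2.
Take r = r_1 = 3. Let y(x) = x^r sum_{n>=0} a_n x^n with a_0 = 1.
Substitute y = x^r sum a_n x^n and match x^{r+n}. The recurrence is
  D(n) a_n - 4 a_{n-1} - 1 a_{n-2} = 0,  where D(n) = (r+n)(r+n-1) + (-5/2)(r+n) + (3/2).
  a_n = [4 a_{n-1} + 1 a_{n-2}] / D(n).
Since the indicial polynomial factors as (r - r_1)(r - r_2), D(n) = (r_1 + n - r_1)(r_1 + n - r_2) = n(n + 5/2).
Evaluating step by step (a_0 = 1):
  n = 1: D(1) = 1(1 + 5/2) = 7/2; numerator = 4(1) = 4; a_1 = (4)/(7/2) = 8/7
  n = 2: D(2) = 2(2 + 5/2) = 9; numerator = 4(8/7) + 1(1) = 39/7; a_2 = (39/7)/(9) = 13/21
  n = 3: D(3) = 3(3 + 5/2) = 33/2; numerator = 4(13/21) + 1(8/7) = 76/21; a_3 = (76/21)/(33/2) = 152/693
  n = 4: D(4) = 4(4 + 5/2) = 26; numerator = 4(152/693) + 1(13/21) = 1037/693; a_4 = (1037/693)/(26) = 1037/18018

r = 3; a_0 = 1; a_1 = 8/7; a_2 = 13/21; a_3 = 152/693; a_4 = 1037/18018


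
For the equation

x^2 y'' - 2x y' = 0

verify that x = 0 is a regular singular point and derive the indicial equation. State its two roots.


Divide by x^2 to reach normal form y'' + P_1(x) y' + P_2(x) y = 0 with P_1(x) = -2/x and P_2(x) = 0.
x = 0 is a singular point because the y'-coefficient -2/x has a pole at x = 0.
It is a regular singular point because x P_1(x) = p(x) = -2 and x^2 P_2(x) = q(x) = 0 are polynomials, hence analytic at x = 0.
p(0) = -2,  q(0) = 0.
Indicial equation: r(r-1) + p(0) r + q(0) = 0, i.e. r^2 + (p(0) - 1) r + q(0) = 0, i.e. r^2 - 3 r = 0.
Discriminant: (-3)^2 - 4(0) = 9, so r = (3 ± 3)/2.
Solving: r_1 = 3, r_2 = 0.

indicial: r^2 - 3 r = 0; roots r_1 = 3, r_2 = 0


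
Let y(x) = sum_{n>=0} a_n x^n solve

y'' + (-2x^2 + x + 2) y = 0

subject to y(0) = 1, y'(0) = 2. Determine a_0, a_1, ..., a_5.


Ansatz: y(x) = sum_{n>=0} a_n x^n, so y'(x) = sum_{n>=1} n a_n x^(n-1) and y''(x) = sum_{n>=2} n(n-1) a_n x^(n-2).
Substitute into P(x) y'' + Q(x) y' + R(x) y = 0 with P(x) = 1, Q(x) = 0, R(x) = -2x^2 + x + 2, and match powers of x.
Initial conditions: a_0 = 1, a_1 = 2.
Setting the coefficient of each power of x to zero and solving order by order (substituting the coefficients already found):
  x^0: 2 a_2 + 2 a_0 = 0  ->  2 a_2 = -2 a_0 = -2  ->  a_2 = -1
  x^1: 6 a_3 + 2 a_1 + a_0 = 0  ->  6 a_3 = -2 a_1 - a_0 = -5  ->  a_3 = -5/6
  x^2: 12 a_4 + 2 a_2 + a_1 - 2 a_0 = 0  ->  12 a_4 = -2 a_2 - a_1 + 2 a_0 = 2  ->  a_4 = 1/6
  x^3: 20 a_5 + 2 a_3 + a_2 - 2 a_1 = 0  ->  20 a_5 = -2 a_3 - a_2 + 2 a_1 = 20/3  ->  a_5 = 1/3
Truncated series: y(x) = 1 + 2 x - x^2 - (5/6) x^3 + (1/6) x^4 + (1/3) x^5 + O(x^6).

a_0 = 1; a_1 = 2; a_2 = -1; a_3 = -5/6; a_4 = 1/6; a_5 = 1/3


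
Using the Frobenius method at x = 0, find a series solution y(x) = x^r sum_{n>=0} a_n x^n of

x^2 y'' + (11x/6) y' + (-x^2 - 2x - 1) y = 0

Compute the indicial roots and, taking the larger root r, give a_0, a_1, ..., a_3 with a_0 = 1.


Write in Frobenius form y'' + (p(x)/x) y' + (q(x)/x^2) y = 0:
  p(x) = 11/6,  q(x) = -x^2 - 2x - 1.
Indicial equation: r(r-1) + (11/6) r + (-1) = 0 -> roots r_1 = 2/3, r_2 = -3/2.
Take r = r_1 = 2/3. Let y(x) = x^r sum_{n>=0} a_n x^n with a_0 = 1.
Substitute y = x^r sum a_n x^n and match x^{r+n}. The recurrence is
  D(n) a_n - 2 a_{n-1} - 1 a_{n-2} = 0,  where D(n) = (r+n)(r+n-1) + (11/6)(r+n) + (-1).
  a_n = [2 a_{n-1} + 1 a_{n-2}] / D(n).
Since the indicial polynomial factors as (r - r_1)(r - r_2), D(n) = (r_1 + n - r_1)(r_1 + n - r_2) = n(n + 13/6).
Evaluating step by step (a_0 = 1):
  n = 1: D(1) = 1(1 + 13/6) = 19/6; numerator = 2(1) = 2; a_1 = (2)/(19/6) = 12/19
  n = 2: D(2) = 2(2 + 13/6) = 25/3; numerator = 2(12/19) + 1(1) = 43/19; a_2 = (43/19)/(25/3) = 129/475
  n = 3: D(3) = 3(3 + 13/6) = 31/2; numerator = 2(129/475) + 1(12/19) = 558/475; a_3 = (558/475)/(31/2) = 36/475

r = 2/3; a_0 = 1; a_1 = 12/19; a_2 = 129/475; a_3 = 36/475


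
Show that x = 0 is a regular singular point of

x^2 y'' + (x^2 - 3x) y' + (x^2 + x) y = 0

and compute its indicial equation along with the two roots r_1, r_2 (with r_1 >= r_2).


Divide by x^2 to reach normal form y'' + P_1(x) y' + P_2(x) y = 0 with P_1(x) = 1 - 3/x and P_2(x) = 1 + 1/x.
x = 0 is a singular point because the y'-coefficient 1 - 3/x has a pole at x = 0 and the y-coefficient 1 + 1/x has a pole at x = 0.
It is a regular singular point because x P_1(x) = p(x) = x - 3 and x^2 P_2(x) = q(x) = x^2 + x are polynomials, hence analytic at x = 0.
p(0) = -3,  q(0) = 0.
Indicial equation: r(r-1) + p(0) r + q(0) = 0, i.e. r^2 + (p(0) - 1) r + q(0) = 0, i.e. r^2 - 4 r = 0.
Discriminant: (-4)^2 - 4(0) = 16, so r = (4 ± 4)/2.
Solving: r_1 = 4, r_2 = 0.

indicial: r^2 - 4 r = 0; roots r_1 = 4, r_2 = 0


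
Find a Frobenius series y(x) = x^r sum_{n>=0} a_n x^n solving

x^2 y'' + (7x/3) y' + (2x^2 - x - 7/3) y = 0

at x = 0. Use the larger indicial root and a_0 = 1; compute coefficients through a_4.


Write in Frobenius form y'' + (p(x)/x) y' + (q(x)/x^2) y = 0:
  p(x) = 7/3,  q(x) = 2x^2 - x - 7/3.
Indicial equation: r(r-1) + (7/3) r + (-7/3) = 0 -> roots r_1 = 1, r_2 = -7/3.
Take r = r_1 = 1. Let y(x) = x^r sum_{n>=0} a_n x^n with a_0 = 1.
Substitute y = x^r sum a_n x^n and match x^{r+n}. The recurrence is
  D(n) a_n - 1 a_{n-1} + 2 a_{n-2} = 0,  where D(n) = (r+n)(r+n-1) + (7/3)(r+n) + (-7/3).
  a_n = [1 a_{n-1} - 2 a_{n-2}] / D(n).
Since the indicial polynomial factors as (r - r_1)(r - r_2), D(n) = (r_1 + n - r_1)(r_1 + n - r_2) = n(n + 10/3).
Evaluating step by step (a_0 = 1):
  n = 1: D(1) = 1(1 + 10/3) = 13/3; numerator = 1(1) = 1; a_1 = (1)/(13/3) = 3/13
  n = 2: D(2) = 2(2 + 10/3) = 32/3; numerator = 1(3/13) - 2(1) = -23/13; a_2 = (-23/13)/(32/3) = -69/416
  n = 3: D(3) = 3(3 + 10/3) = 19; numerator = 1(-69/416) - 2(3/13) = -261/416; a_3 = (-261/416)/(19) = -261/7904
  n = 4: D(4) = 4(4 + 10/3) = 88/3; numerator = 1(-261/7904) - 2(-69/416) = 2361/7904; a_4 = (2361/7904)/(88/3) = 7083/695552

r = 1; a_0 = 1; a_1 = 3/13; a_2 = -69/416; a_3 = -261/7904; a_4 = 7083/695552


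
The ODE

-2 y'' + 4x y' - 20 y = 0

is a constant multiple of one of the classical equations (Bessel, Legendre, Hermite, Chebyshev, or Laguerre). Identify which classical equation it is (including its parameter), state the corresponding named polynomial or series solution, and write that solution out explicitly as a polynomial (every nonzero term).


All three coefficients share the factor -2; dividing through by -2 gives  y'' - 2x y' + 10 y = 0.
This matches the Hermite equation y'' - 2x y' + 2n y = 0 with 2n = 10, so n = 5; the polynomial solution is H_5(x).
With y = sum_k a_k x^k, matching x^k gives (k+2)(k+1) a_{k+2} = 2(k - n) a_k = 2(k - 5) a_k. The right side vanishes at k = 5, so the series with the parity of 5 terminates at degree 5.
Standard normalization: leading coefficient of H_n is 2^n, so a_5 = 2^5 = 32. Work downward with a_k = (k+1)(k+2) a_{k+2} / (2(k - n)):
  a_3 = (4)(5)(32) / (2(3 - 5)) = 640/(-4) = -160
  a_1 = (2)(3)(-160) / (2(1 - 5)) = -960/(-8) = 120
Hence H_5(x) = 32 x^5 - 160 x^3 + 120 x.

H_5(x); series = 32 x^5 - 160 x^3 + 120 x


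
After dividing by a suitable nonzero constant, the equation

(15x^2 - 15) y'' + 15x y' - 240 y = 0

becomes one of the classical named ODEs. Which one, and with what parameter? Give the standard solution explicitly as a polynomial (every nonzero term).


All three coefficients share the factor -15; dividing through by -15 gives  (1 - x^2) y'' - x y' + 16 y = 0.
This matches the Chebyshev equation (1 - x^2) y'' - x y' + n^2 y = 0 (note the -x y' term, not -2x y') with n^2 = 16, so n = 4; the polynomial solution is T_4(x).
With y = sum_k a_k x^k, matching x^k gives (k+2)(k+1) a_{k+2} = (k^2 - n^2) a_k = (k - 4)(k + 4) a_k. The right side vanishes at k = 4, so the series with the parity of 4 terminates at degree 4.
Standard normalization: leading coefficient of T_n is 2^(n-1), so a_4 = 2^3 = 8. Work downward with a_k = (k+1)(k+2) a_{k+2} / ((k - 4)(k + 4)):
  a_2 = (3)(4)(8) / ((2 - 4)(2 + 4)) = 96/(-12) = -8
  a_0 = (1)(2)(-8) / ((0 - 4)(0 + 4)) = -16/(-16) = 1
Hence T_4(x) = 8 x^4 - 8 x^2 + 1.

T_4(x); series = 8 x^4 - 8 x^2 + 1


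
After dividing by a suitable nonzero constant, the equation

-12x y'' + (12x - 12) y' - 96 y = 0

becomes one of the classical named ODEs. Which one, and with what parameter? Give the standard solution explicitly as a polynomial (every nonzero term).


All three coefficients share the factor -12; dividing through by -12 gives  x y'' + (1 - x) y' + 8 y = 0.
This matches the Laguerre equation x y'' + (1 - x) y' + n y = 0 with n = 8; the polynomial solution is L_8(x).
With y = sum_k a_k x^k, matching x^k gives (k+1)k a_{k+1} + (k+1) a_{k+1} - k a_k + n a_k = 0, i.e. (k+1)^2 a_{k+1} = (k - n) a_k = (k - 8) a_k. The right side vanishes at k = 8, so the series terminates at degree 8.
Standard normalization L_n(0) = 1 gives a_0 = 1. Work upward with a_{k+1} = (k - 8) a_k / (k+1)^2:
  a_1 = (0 - 8)(1) / 1^2 = -8/1 = -8
  a_2 = (1 - 8)(-8) / 2^2 = 56/4 = 14
  a_3 = (2 - 8)(14) / 3^2 = -84/9 = -28/3
  a_4 = (3 - 8)(-28/3) / 4^2 = (140/3)/16 = 35/12
  a_5 = (4 - 8)(35/12) / 5^2 = (-35/3)/25 = -7/15
  a_6 = (5 - 8)(-7/15) / 6^2 = (7/5)/36 = 7/180
  a_7 = (6 - 8)(7/180) / 7^2 = (-7/90)/49 = -1/630
  a_8 = (7 - 8)(-1/630) / 8^2 = (1/630)/64 = 1/40320
Hence L_8(x) = x^8/40320 - x^7/630 + 7 x^6/180 - 7 x^5/15 + 35 x^4/12 - 28 x^3/3 + 14 x^2 - 8 x + 1.

L_8(x); series = x^8/40320 - x^7/630 + 7 x^6/180 - 7 x^5/15 + 35 x^4/12 - 28 x^3/3 + 14 x^2 - 8 x + 1


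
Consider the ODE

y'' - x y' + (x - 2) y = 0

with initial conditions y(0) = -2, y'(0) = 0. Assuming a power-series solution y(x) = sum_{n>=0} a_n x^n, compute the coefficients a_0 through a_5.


Ansatz: y(x) = sum_{n>=0} a_n x^n, so y'(x) = sum_{n>=1} n a_n x^(n-1) and y''(x) = sum_{n>=2} n(n-1) a_n x^(n-2).
Substitute into P(x) y'' + Q(x) y' + R(x) y = 0 with P(x) = 1, Q(x) = -x, R(x) = x - 2, and match powers of x.
Initial conditions: a_0 = -2, a_1 = 0.
Setting the coefficient of each power of x to zero and solving order by order (substituting the coefficients already found):
  x^0: 2 a_2 - 2 a_0 = 0  ->  2 a_2 = 2 a_0 = -4  ->  a_2 = -2
  x^1: 6 a_3 - 3 a_1 + a_0 = 0  ->  6 a_3 = 3 a_1 - a_0 = 2  ->  a_3 = 1/3
  x^2: 12 a_4 - 4 a_2 + a_1 = 0  ->  12 a_4 = 4 a_2 - a_1 = -8  ->  a_4 = -2/3
  x^3: 20 a_5 - 5 a_3 + a_2 = 0  ->  20 a_5 = 5 a_3 - a_2 = 11/3  ->  a_5 = 11/60
Truncated series: y(x) = -2 - 2 x^2 + (1/3) x^3 - (2/3) x^4 + (11/60) x^5 + O(x^6).

a_0 = -2; a_1 = 0; a_2 = -2; a_3 = 1/3; a_4 = -2/3; a_5 = 11/60


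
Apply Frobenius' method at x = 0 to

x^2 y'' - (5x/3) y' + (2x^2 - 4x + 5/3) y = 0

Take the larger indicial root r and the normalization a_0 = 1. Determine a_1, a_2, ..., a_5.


Write in Frobenius form y'' + (p(x)/x) y' + (q(x)/x^2) y = 0:
  p(x) = -5/3,  q(x) = 2x^2 - 4x + 5/3.
Indicial equation: r(r-1) + (-5/3) r + (5/3) = 0 -> roots r_1 = 5/3, r_2 = 1.
Take r = r_1 = 5/3. Let y(x) = x^r sum_{n>=0} a_n x^n with a_0 = 1.
Substitute y = x^r sum a_n x^n and match x^{r+n}. The recurrence is
  D(n) a_n - 4 a_{n-1} + 2 a_{n-2} = 0,  where D(n) = (r+n)(r+n-1) + (-5/3)(r+n) + (5/3).
  a_n = [4 a_{n-1} - 2 a_{n-2}] / D(n).
Since the indicial polynomial factors as (r - r_1)(r - r_2), D(n) = (r_1 + n - r_1)(r_1 + n - r_2) = n(n + 2/3).
Evaluating step by step (a_0 = 1):
  n = 1: D(1) = 1(1 + 2/3) = 5/3; numerator = 4(1) = 4; a_1 = (4)/(5/3) = 12/5
  n = 2: D(2) = 2(2 + 2/3) = 16/3; numerator = 4(12/5) - 2(1) = 38/5; a_2 = (38/5)/(16/3) = 57/40
  n = 3: D(3) = 3(3 + 2/3) = 11; numerator = 4(57/40) - 2(12/5) = 9/10; a_3 = (9/10)/(11) = 9/110
  n = 4: D(4) = 4(4 + 2/3) = 56/3; numerator = 4(9/110) - 2(57/40) = -111/44; a_4 = (-111/44)/(56/3) = -333/2464
  n = 5: D(5) = 5(5 + 2/3) = 85/3; numerator = 4(-333/2464) - 2(9/110) = -2169/3080; a_5 = (-2169/3080)/(85/3) = -6507/261800

r = 5/3; a_0 = 1; a_1 = 12/5; a_2 = 57/40; a_3 = 9/110; a_4 = -333/2464; a_5 = -6507/261800


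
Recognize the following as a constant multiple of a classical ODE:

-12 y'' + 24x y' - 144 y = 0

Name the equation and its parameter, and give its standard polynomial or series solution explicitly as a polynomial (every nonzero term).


All three coefficients share the factor -12; dividing through by -12 gives  y'' - 2x y' + 12 y = 0.
This matches the Hermite equation y'' - 2x y' + 2n y = 0 with 2n = 12, so n = 6; the polynomial solution is H_6(x).
With y = sum_k a_k x^k, matching x^k gives (k+2)(k+1) a_{k+2} = 2(k - n) a_k = 2(k - 6) a_k. The right side vanishes at k = 6, so the series with the parity of 6 terminates at degree 6.
Standard normalization: leading coefficient of H_n is 2^n, so a_6 = 2^6 = 64. Work downward with a_k = (k+1)(k+2) a_{k+2} / (2(k - n)):
  a_4 = (5)(6)(64) / (2(4 - 6)) = 1920/(-4) = -480
  a_2 = (3)(4)(-480) / (2(2 - 6)) = -5760/(-8) = 720
  a_0 = (1)(2)(720) / (2(0 - 6)) = 1440/(-12) = -120
Hence H_6(x) = 64 x^6 - 480 x^4 + 720 x^2 - 120.

H_6(x); series = 64 x^6 - 480 x^4 + 720 x^2 - 120


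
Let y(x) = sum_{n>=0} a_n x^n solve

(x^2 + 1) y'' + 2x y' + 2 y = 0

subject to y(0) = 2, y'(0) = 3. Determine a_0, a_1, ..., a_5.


Ansatz: y(x) = sum_{n>=0} a_n x^n, so y'(x) = sum_{n>=1} n a_n x^(n-1) and y''(x) = sum_{n>=2} n(n-1) a_n x^(n-2).
Substitute into P(x) y'' + Q(x) y' + R(x) y = 0 with P(x) = x^2 + 1, Q(x) = 2x, R(x) = 2, and match powers of x.
Initial conditions: a_0 = 2, a_1 = 3.
Setting the coefficient of each power of x to zero and solving order by order (substituting the coefficients already found):
  x^0: 2 a_2 + 2 a_0 = 0  ->  2 a_2 = -2 a_0 = -4  ->  a_2 = -2
  x^1: 6 a_3 + 4 a_1 = 0  ->  6 a_3 = -4 a_1 = -12  ->  a_3 = -2
  x^2: 12 a_4 + 8 a_2 = 0  ->  12 a_4 = -8 a_2 = 16  ->  a_4 = 4/3
  x^3: 20 a_5 + 14 a_3 = 0  ->  20 a_5 = -14 a_3 = 28  ->  a_5 = 7/5
Truncated series: y(x) = 2 + 3 x - 2 x^2 - 2 x^3 + (4/3) x^4 + (7/5) x^5 + O(x^6).

a_0 = 2; a_1 = 3; a_2 = -2; a_3 = -2; a_4 = 4/3; a_5 = 7/5


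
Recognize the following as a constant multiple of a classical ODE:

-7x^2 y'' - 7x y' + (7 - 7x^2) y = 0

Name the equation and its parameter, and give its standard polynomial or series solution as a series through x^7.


All three coefficients share the factor -7; dividing through by -7 gives  x^2 y'' + x y' + (x^2 - 1) y = 0.
This matches the Bessel equation x^2 y'' + x y' + (x^2 - nu^2) y = 0 with nu^2 = 1, so nu = 1; the solution bounded at x = 0 is J_1(x).
Frobenius at x = 0: indicial roots ±nu; for r = nu the recurrence k(k + 2nu) c_k = -c_{k-2} gives the standard series J_nu(x) = sum_{k>=0} (-1)^k / (k! (k+nu)!) (x/2)^(2k+nu). Evaluate the first 4 terms:
  k = 0: (-1)^0 / (0! * 1! * 2^1) x^1 = 1/(1*1*2) x^1 = (1/2) x^1
  k = 1: (-1)^1 / (1! * 2! * 2^3) x^3 = -1/(1*2*8) x^3 = (-1/16) x^3
  k = 2: (-1)^2 / (2! * 3! * 2^5) x^5 = 1/(2*6*32) x^5 = (1/384) x^5
  k = 3: (-1)^3 / (3! * 4! * 2^7) x^7 = -1/(6*24*128) x^7 = (-1/18432) x^7
Hence J_1(x) = -x^7/18432 + x^5/384 - x^3/16 + x/2 + ....

J_1(x); series = -x^7/18432 + x^5/384 - x^3/16 + x/2


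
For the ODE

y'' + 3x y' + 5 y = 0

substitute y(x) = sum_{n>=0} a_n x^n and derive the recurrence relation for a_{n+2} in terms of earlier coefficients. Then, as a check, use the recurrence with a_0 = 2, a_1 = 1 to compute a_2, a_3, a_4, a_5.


Substitute y = sum_n a_n x^n.
y''(x) has coefficient (n+2)(n+1) a_{n+2} at x^n;
3 x y'(x) has coefficient 3 n a_n at x^n (shift);
5 y(x) has coefficient 5 a_n at x^n.
Matching x^n: (n+2)(n+1) a_{n+2} + (3n + 5) a_n = 0.
Thus a_{n+2} = (-3n - 5) / ((n+1)(n+2)) * a_n.

Check with a_0 = 2, a_1 = 1 (apply the recurrence for n = 0, 1, 2, 3): a_0 = 2, a_1 = 1, a_2 = -5, a_3 = -4/3, a_4 = 55/12, a_5 = 14/15.

a_(n+2) = (-3n - 5) / ((n+1)(n+2)) * a_n; check: a_0 = 2, a_1 = 1, a_2 = -5, a_3 = -4/3, a_4 = 55/12, a_5 = 14/15


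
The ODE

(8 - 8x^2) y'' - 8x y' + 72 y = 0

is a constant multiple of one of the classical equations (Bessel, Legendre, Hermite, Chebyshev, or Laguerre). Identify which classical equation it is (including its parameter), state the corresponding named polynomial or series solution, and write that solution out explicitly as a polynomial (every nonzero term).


All three coefficients share the factor 8; dividing through by 8 gives  (1 - x^2) y'' - x y' + 9 y = 0.
This matches the Chebyshev equation (1 - x^2) y'' - x y' + n^2 y = 0 (note the -x y' term, not -2x y') with n^2 = 9, so n = 3; the polynomial solution is T_3(x).
With y = sum_k a_k x^k, matching x^k gives (k+2)(k+1) a_{k+2} = (k^2 - n^2) a_k = (k - 3)(k + 3) a_k. The right side vanishes at k = 3, so the series with the parity of 3 terminates at degree 3.
Standard normalization: leading coefficient of T_n is 2^(n-1), so a_3 = 2^2 = 4. Work downward with a_k = (k+1)(k+2) a_{k+2} / ((k - 3)(k + 3)):
  a_1 = (2)(3)(4) / ((1 - 3)(1 + 3)) = 24/(-8) = -3
Hence T_3(x) = 4 x^3 - 3 x.

T_3(x); series = 4 x^3 - 3 x
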